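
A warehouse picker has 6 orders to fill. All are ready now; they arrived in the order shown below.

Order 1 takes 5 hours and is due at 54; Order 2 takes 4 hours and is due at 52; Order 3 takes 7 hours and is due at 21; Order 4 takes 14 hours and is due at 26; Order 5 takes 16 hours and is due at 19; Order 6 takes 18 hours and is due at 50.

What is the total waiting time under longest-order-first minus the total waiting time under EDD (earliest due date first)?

LPT (decreasing processing time): Order 6 Order 5 Order 4 Order 3 Order 1 Order 2.
Order 6: waits 0, runs 0→18
Order 5: waits 18, runs 18→34
Order 4: waits 34, runs 34→48
Order 3: waits 48, runs 48→55
Order 1: waits 55, runs 55→60
Order 2: waits 60, runs 60→64
Sum = 0+18+34+48+55+60 = 215.
EDD (increasing due date): Order 5 Order 3 Order 4 Order 6 Order 2 Order 1.
Order 5: waits 0, runs 0→16
Order 3: waits 16, runs 16→23
Order 4: waits 23, runs 23→37
Order 6: waits 37, runs 37→55
Order 2: waits 55, runs 55→59
Order 1: waits 59, runs 59→64
Sum = 0+16+23+37+55+59 = 190.
Difference = 215 − 190 = 25.

25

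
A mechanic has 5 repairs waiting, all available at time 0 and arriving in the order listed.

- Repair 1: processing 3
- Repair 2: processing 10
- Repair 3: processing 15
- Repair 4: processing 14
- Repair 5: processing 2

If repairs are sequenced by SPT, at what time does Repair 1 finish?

5

SPT (increasing processing time): Repair 5 Repair 1 Repair 2 Repair 4 Repair 3.
Repair 5: 0→2
Repair 1: 2→5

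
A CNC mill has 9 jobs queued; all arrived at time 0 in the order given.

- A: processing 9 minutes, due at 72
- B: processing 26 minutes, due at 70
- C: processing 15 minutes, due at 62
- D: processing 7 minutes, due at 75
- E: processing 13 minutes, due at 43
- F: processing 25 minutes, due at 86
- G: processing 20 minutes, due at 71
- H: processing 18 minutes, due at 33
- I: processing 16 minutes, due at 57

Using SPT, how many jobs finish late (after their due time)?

SPT (increasing processing time): D A E C I H G F B.
D: 0→7, due 75, tardiness 0
A: 7→16, due 72, tardiness 0
E: 16→29, due 43, tardiness 0
C: 29→44, due 62, tardiness 0
I: 44→60, due 57, tardiness 3
H: 60→78, due 33, tardiness 45
G: 78→98, due 71, tardiness 27
F: 98→123, due 86, tardiness 37
B: 123→149, due 70, tardiness 79
Late jobs: 5.

5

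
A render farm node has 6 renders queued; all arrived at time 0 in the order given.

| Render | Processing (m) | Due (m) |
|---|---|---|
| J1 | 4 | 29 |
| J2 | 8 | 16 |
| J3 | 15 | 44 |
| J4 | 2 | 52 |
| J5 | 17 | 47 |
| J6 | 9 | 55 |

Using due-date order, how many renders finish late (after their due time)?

0

EDD (increasing due date): J2 J1 J3 J5 J4 J6.
J2: 0→8, due 16, tardiness 0
J1: 8→12, due 29, tardiness 0
J3: 12→27, due 44, tardiness 0
J5: 27→44, due 47, tardiness 0
J4: 44→46, due 52, tardiness 0
J6: 46→55, due 55, tardiness 0
Late renders: 0.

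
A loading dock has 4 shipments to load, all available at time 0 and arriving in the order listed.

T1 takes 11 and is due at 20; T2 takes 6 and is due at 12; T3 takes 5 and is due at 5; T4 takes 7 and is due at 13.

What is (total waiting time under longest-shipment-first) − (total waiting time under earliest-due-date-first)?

19

LPT (decreasing processing time): T1 T4 T2 T3.
T1: waits 0, runs 0→11
T4: waits 11, runs 11→18
T2: waits 18, runs 18→24
T3: waits 24, runs 24→29
Sum = 0+11+18+24 = 53.
EDD (increasing due date): T3 T2 T4 T1.
T3: waits 0, runs 0→5
T2: waits 5, runs 5→11
T4: waits 11, runs 11→18
T1: waits 18, runs 18→29
Sum = 0+5+11+18 = 34.
Difference = 53 − 34 = 19.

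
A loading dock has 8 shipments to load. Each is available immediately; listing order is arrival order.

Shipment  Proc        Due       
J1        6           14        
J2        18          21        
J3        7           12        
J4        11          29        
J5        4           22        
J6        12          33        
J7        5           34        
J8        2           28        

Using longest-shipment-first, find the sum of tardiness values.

LPT (decreasing processing time): J2 J6 J4 J3 J1 J7 J5 J8.
J2: 0→18, due 21, tardiness 0
J6: 18→30, due 33, tardiness 0
J4: 30→41, due 29, tardiness 12
J3: 41→48, due 12, tardiness 36
J1: 48→54, due 14, tardiness 40
J7: 54→59, due 34, tardiness 25
J5: 59→63, due 22, tardiness 41
J8: 63→65, due 28, tardiness 37
Sum = 0+0+12+36+40+25+41+37 = 191.

191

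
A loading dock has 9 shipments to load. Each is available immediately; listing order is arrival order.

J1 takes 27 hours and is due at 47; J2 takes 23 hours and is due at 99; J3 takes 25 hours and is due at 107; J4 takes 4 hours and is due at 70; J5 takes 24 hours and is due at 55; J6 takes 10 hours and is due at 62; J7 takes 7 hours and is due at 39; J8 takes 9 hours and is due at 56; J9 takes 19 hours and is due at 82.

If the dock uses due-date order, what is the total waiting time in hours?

547

EDD (increasing due date): J7 J1 J5 J8 J6 J4 J9 J2 J3.
J7: waits 0, runs 0→7
J1: waits 7, runs 7→34
J5: waits 34, runs 34→58
J8: waits 58, runs 58→67
J6: waits 67, runs 67→77
J4: waits 77, runs 77→81
J9: waits 81, runs 81→100
J2: waits 100, runs 100→123
J3: waits 123, runs 123→148
Sum = 0+7+34+58+67+77+81+100+123 = 547.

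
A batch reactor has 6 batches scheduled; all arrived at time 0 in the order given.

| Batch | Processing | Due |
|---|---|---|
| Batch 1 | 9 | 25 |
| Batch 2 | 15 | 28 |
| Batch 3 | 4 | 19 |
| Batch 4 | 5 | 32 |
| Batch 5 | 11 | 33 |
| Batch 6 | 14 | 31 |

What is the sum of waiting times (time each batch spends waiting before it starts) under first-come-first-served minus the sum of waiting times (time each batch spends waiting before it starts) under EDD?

FIFO (arrival order): Batch 1 Batch 2 Batch 3 Batch 4 Batch 5 Batch 6.
Batch 1: waits 0, runs 0→9
Batch 2: waits 9, runs 9→24
Batch 3: waits 24, runs 24→28
Batch 4: waits 28, runs 28→33
Batch 5: waits 33, runs 33→44
Batch 6: waits 44, runs 44→58
Sum = 0+9+24+28+33+44 = 138.
EDD (increasing due date): Batch 3 Batch 1 Batch 2 Batch 6 Batch 4 Batch 5.
Batch 3: waits 0, runs 0→4
Batch 1: waits 4, runs 4→13
Batch 2: waits 13, runs 13→28
Batch 6: waits 28, runs 28→42
Batch 4: waits 42, runs 42→47
Batch 5: waits 47, runs 47→58
Sum = 0+4+13+28+42+47 = 134.
Difference = 138 − 134 = 4.

4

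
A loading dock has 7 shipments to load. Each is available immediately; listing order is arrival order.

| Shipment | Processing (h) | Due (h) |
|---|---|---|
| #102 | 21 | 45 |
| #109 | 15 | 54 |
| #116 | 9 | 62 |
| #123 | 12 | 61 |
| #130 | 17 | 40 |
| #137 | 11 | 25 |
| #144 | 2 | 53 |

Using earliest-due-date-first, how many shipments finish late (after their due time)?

4

EDD (increasing due date): #137 #130 #102 #144 #109 #123 #116.
#137: 0→11, due 25, tardiness 0
#130: 11→28, due 40, tardiness 0
#102: 28→49, due 45, tardiness 4
#144: 49→51, due 53, tardiness 0
#109: 51→66, due 54, tardiness 12
#123: 66→78, due 61, tardiness 17
#116: 78→87, due 62, tardiness 25
Late shipments: 4.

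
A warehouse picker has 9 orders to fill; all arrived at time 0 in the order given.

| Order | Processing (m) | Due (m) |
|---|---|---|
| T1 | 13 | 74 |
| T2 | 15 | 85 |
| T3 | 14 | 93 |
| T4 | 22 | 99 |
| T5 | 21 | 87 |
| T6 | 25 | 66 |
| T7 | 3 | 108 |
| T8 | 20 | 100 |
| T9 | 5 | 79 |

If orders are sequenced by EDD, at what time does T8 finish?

135

EDD (increasing due date): T6 T1 T9 T2 T5 T3 T4 T8 T7.
T6: 0→25
T1: 25→38
T9: 38→43
T2: 43→58
T5: 58→79
T3: 79→93
T4: 93→115
T8: 115→135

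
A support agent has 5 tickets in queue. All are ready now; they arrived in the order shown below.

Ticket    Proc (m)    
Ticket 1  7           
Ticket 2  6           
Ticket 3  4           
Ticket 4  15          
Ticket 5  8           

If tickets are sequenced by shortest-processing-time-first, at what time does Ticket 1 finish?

17

SPT (increasing processing time): Ticket 3 Ticket 2 Ticket 1 Ticket 5 Ticket 4.
Ticket 3: 0→4
Ticket 2: 4→10
Ticket 1: 10→17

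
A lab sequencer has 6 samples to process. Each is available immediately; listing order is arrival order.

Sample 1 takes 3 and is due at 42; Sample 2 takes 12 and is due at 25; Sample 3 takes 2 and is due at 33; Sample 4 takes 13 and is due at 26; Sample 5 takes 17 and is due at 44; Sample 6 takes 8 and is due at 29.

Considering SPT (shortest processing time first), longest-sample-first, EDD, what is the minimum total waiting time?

83

SPT (increasing processing time): Sample 3 Sample 1 Sample 6 Sample 2 Sample 4 Sample 5.
Sample 3: waits 0, runs 0→2
Sample 1: waits 2, runs 2→5
Sample 6: waits 5, runs 5→13
Sample 2: waits 13, runs 13→25
Sample 4: waits 25, runs 25→38
Sample 5: waits 38, runs 38→55
Sum = 0+2+5+13+25+38 = 83.
LPT (decreasing processing time): Sample 5 Sample 4 Sample 2 Sample 6 Sample 1 Sample 3.
Sample 5: waits 0, runs 0→17
Sample 4: waits 17, runs 17→30
Sample 2: waits 30, runs 30→42
Sample 6: waits 42, runs 42→50
Sample 1: waits 50, runs 50→53
Sample 3: waits 53, runs 53→55
Sum = 0+17+30+42+50+53 = 192.
EDD (increasing due date): Sample 2 Sample 4 Sample 6 Sample 3 Sample 1 Sample 5.
Sample 2: waits 0, runs 0→12
Sample 4: waits 12, runs 12→25
Sample 6: waits 25, runs 25→33
Sample 3: waits 33, runs 33→35
Sample 1: waits 35, runs 35→38
Sample 5: waits 38, runs 38→55
Sum = 0+12+25+33+35+38 = 143.
SPT 83, LPT 192, EDD 143 → minimum 83.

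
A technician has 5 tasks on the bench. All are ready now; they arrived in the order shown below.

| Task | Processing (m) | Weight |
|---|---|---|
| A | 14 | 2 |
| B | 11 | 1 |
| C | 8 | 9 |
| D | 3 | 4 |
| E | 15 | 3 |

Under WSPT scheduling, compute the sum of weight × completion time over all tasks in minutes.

320

WSPT (decreasing weight/processing-time ratio): D C E A B.
D: finishes 3, weight 4, w·C = 12
C: finishes 11, weight 9, w·C = 99
E: finishes 26, weight 3, w·C = 78
A: finishes 40, weight 2, w·C = 80
B: finishes 51, weight 1, w·C = 51
Sum = 12+99+78+80+51 = 320.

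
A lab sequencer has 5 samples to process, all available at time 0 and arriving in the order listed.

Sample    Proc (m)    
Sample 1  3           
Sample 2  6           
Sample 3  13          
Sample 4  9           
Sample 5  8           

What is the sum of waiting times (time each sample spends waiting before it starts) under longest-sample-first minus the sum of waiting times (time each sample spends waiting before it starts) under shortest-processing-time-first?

46

LPT (decreasing processing time): Sample 3 Sample 4 Sample 5 Sample 2 Sample 1.
Sample 3: waits 0, runs 0→13
Sample 4: waits 13, runs 13→22
Sample 5: waits 22, runs 22→30
Sample 2: waits 30, runs 30→36
Sample 1: waits 36, runs 36→39
Sum = 0+13+22+30+36 = 101.
SPT (increasing processing time): Sample 1 Sample 2 Sample 5 Sample 4 Sample 3.
Sample 1: waits 0, runs 0→3
Sample 2: waits 3, runs 3→9
Sample 5: waits 9, runs 9→17
Sample 4: waits 17, runs 17→26
Sample 3: waits 26, runs 26→39
Sum = 0+3+9+17+26 = 55.
Difference = 101 − 55 = 46.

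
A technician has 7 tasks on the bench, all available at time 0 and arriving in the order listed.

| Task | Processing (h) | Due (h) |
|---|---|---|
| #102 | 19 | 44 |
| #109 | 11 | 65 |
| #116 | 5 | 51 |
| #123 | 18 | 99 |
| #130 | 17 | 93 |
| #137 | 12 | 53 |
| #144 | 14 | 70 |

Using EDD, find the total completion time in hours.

EDD (increasing due date): #102 #116 #137 #109 #144 #130 #123.
#102: 0→19
#116: 19→24
#137: 24→36
#109: 36→47
#144: 47→61
#130: 61→78
#123: 78→96
Sum = 19+24+36+47+61+78+96 = 361.

361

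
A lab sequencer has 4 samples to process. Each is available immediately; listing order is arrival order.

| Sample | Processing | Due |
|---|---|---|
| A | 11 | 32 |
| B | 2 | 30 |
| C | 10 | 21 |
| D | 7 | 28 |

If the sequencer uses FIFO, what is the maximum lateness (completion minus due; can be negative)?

2

FIFO (arrival order): A B C D.
A: 0→11, due 32, lateness -21
B: 11→13, due 30, lateness -17
C: 13→23, due 21, lateness 2
D: 23→30, due 28, lateness 2
Maximum = 2.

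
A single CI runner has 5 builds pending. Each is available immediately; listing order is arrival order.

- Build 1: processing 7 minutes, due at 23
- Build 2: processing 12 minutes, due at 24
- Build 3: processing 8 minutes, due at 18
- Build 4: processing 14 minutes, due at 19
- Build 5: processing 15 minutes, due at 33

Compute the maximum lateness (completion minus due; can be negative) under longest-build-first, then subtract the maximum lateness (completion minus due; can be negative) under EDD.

10

LPT (decreasing processing time): Build 5 Build 4 Build 2 Build 3 Build 1.
Build 5: 0→15, due 33, lateness -18
Build 4: 15→29, due 19, lateness 10
Build 2: 29→41, due 24, lateness 17
Build 3: 41→49, due 18, lateness 31
Build 1: 49→56, due 23, lateness 33
Maximum = 33.
EDD (increasing due date): Build 3 Build 4 Build 1 Build 2 Build 5.
Build 3: 0→8, due 18, lateness -10
Build 4: 8→22, due 19, lateness 3
Build 1: 22→29, due 23, lateness 6
Build 2: 29→41, due 24, lateness 17
Build 5: 41→56, due 33, lateness 23
Maximum = 23.
Difference = 33 − 23 = 10.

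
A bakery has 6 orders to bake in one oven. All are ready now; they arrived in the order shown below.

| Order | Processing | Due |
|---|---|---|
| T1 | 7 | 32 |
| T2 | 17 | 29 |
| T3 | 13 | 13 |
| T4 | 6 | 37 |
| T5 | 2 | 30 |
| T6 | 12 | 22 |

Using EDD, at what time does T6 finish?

EDD (increasing due date): T3 T6 T2 T5 T1 T4.
T3: 0→13
T6: 13→25

25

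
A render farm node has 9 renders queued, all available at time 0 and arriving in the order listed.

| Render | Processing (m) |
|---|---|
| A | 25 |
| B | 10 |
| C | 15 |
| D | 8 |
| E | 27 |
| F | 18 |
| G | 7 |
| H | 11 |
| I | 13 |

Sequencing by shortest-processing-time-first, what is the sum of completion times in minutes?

SPT (increasing processing time): G D B H I C F A E.
G: 0→7
D: 7→15
B: 15→25
H: 25→36
I: 36→49
C: 49→64
F: 64→82
A: 82→107
E: 107→134
Sum = 7+15+25+36+49+64+82+107+134 = 519.

519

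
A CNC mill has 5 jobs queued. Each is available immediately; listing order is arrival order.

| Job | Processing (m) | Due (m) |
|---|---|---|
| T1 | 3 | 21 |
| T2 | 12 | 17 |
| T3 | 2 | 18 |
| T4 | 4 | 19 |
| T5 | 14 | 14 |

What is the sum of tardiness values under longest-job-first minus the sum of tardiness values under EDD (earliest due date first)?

LPT (decreasing processing time): T5 T2 T4 T1 T3.
T5: 0→14, due 14, tardiness 0
T2: 14→26, due 17, tardiness 9
T4: 26→30, due 19, tardiness 11
T1: 30→33, due 21, tardiness 12
T3: 33→35, due 18, tardiness 17
Sum = 0+9+11+12+17 = 49.
EDD (increasing due date): T5 T2 T3 T4 T1.
T5: 0→14, due 14, tardiness 0
T2: 14→26, due 17, tardiness 9
T3: 26→28, due 18, tardiness 10
T4: 28→32, due 19, tardiness 13
T1: 32→35, due 21, tardiness 14
Sum = 0+9+10+13+14 = 46.
Difference = 49 − 46 = 3.

3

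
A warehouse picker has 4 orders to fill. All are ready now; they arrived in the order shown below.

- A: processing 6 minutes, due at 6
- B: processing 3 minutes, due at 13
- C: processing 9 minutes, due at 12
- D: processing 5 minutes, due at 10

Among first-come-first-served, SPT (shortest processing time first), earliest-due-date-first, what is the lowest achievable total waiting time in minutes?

FIFO (arrival order): A B C D.
A: waits 0, runs 0→6
B: waits 6, runs 6→9
C: waits 9, runs 9→18
D: waits 18, runs 18→23
Sum = 0+6+9+18 = 33.
SPT (increasing processing time): B D A C.
B: waits 0, runs 0→3
D: waits 3, runs 3→8
A: waits 8, runs 8→14
C: waits 14, runs 14→23
Sum = 0+3+8+14 = 25.
EDD (increasing due date): A D C B.
A: waits 0, runs 0→6
D: waits 6, runs 6→11
C: waits 11, runs 11→20
B: waits 20, runs 20→23
Sum = 0+6+11+20 = 37.
FIFO 33, SPT 25, EDD 37 → minimum 25.

25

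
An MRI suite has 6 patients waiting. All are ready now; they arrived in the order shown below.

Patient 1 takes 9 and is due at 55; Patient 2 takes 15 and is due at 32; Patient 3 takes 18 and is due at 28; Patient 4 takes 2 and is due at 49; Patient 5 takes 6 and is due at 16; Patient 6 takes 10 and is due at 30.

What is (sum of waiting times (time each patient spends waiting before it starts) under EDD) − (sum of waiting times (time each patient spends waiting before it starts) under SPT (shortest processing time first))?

68

EDD (increasing due date): Patient 5 Patient 3 Patient 6 Patient 2 Patient 4 Patient 1.
Patient 5: waits 0, runs 0→6
Patient 3: waits 6, runs 6→24
Patient 6: waits 24, runs 24→34
Patient 2: waits 34, runs 34→49
Patient 4: waits 49, runs 49→51
Patient 1: waits 51, runs 51→60
Sum = 0+6+24+34+49+51 = 164.
SPT (increasing processing time): Patient 4 Patient 5 Patient 1 Patient 6 Patient 2 Patient 3.
Patient 4: waits 0, runs 0→2
Patient 5: waits 2, runs 2→8
Patient 1: waits 8, runs 8→17
Patient 6: waits 17, runs 17→27
Patient 2: waits 27, runs 27→42
Patient 3: waits 42, runs 42→60
Sum = 0+2+8+17+27+42 = 96.
Difference = 164 − 96 = 68.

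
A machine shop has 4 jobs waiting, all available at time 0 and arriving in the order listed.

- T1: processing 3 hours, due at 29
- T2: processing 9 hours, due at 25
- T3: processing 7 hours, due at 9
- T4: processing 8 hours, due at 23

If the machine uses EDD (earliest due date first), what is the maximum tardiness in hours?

0

EDD (increasing due date): T3 T4 T2 T1.
T3: 0→7, due 9, tardiness 0
T4: 7→15, due 23, tardiness 0
T2: 15→24, due 25, tardiness 0
T1: 24→27, due 29, tardiness 0
Maximum = 0.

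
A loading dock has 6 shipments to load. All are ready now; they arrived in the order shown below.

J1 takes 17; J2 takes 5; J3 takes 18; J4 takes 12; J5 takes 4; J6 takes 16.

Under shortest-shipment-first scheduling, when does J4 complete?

SPT (increasing processing time): J5 J2 J4 J6 J1 J3.
J5: 0→4
J2: 4→9
J4: 9→21

21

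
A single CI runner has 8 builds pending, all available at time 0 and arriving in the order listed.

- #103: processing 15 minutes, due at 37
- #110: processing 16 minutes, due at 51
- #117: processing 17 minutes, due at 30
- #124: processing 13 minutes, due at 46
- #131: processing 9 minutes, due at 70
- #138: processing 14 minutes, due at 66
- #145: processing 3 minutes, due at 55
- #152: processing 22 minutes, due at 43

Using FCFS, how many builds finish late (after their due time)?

5

FIFO (arrival order): #103 #110 #117 #124 #131 #138 #145 #152.
#103: 0→15, due 37, tardiness 0
#110: 15→31, due 51, tardiness 0
#117: 31→48, due 30, tardiness 18
#124: 48→61, due 46, tardiness 15
#131: 61→70, due 70, tardiness 0
#138: 70→84, due 66, tardiness 18
#145: 84→87, due 55, tardiness 32
#152: 87→109, due 43, tardiness 66
Late builds: 5.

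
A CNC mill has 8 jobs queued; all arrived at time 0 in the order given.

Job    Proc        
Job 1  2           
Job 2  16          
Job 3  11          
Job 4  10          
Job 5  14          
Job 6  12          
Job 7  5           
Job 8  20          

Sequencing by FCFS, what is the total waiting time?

276

FIFO (arrival order): Job 1 Job 2 Job 3 Job 4 Job 5 Job 6 Job 7 Job 8.
Job 1: waits 0, runs 0→2
Job 2: waits 2, runs 2→18
Job 3: waits 18, runs 18→29
Job 4: waits 29, runs 29→39
Job 5: waits 39, runs 39→53
Job 6: waits 53, runs 53→65
Job 7: waits 65, runs 65→70
Job 8: waits 70, runs 70→90
Sum = 0+2+18+29+39+53+65+70 = 276.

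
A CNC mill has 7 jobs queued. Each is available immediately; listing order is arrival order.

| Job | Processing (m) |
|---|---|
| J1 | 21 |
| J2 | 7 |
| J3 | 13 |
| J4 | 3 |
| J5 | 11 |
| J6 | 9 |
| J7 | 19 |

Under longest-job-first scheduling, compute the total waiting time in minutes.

LPT (decreasing processing time): J1 J7 J3 J5 J6 J2 J4.
J1: waits 0, runs 0→21
J7: waits 21, runs 21→40
J3: waits 40, runs 40→53
J5: waits 53, runs 53→64
J6: waits 64, runs 64→73
J2: waits 73, runs 73→80
J4: waits 80, runs 80→83
Sum = 0+21+40+53+64+73+80 = 331.

331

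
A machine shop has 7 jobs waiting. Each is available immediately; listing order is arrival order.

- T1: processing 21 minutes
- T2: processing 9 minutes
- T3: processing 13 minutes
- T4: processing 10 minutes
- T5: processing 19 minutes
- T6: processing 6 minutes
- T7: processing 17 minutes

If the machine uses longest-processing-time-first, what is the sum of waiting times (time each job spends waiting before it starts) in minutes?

357

LPT (decreasing processing time): T1 T5 T7 T3 T4 T2 T6.
T1: waits 0, runs 0→21
T5: waits 21, runs 21→40
T7: waits 40, runs 40→57
T3: waits 57, runs 57→70
T4: waits 70, runs 70→80
T2: waits 80, runs 80→89
T6: waits 89, runs 89→95
Sum = 0+21+40+57+70+80+89 = 357.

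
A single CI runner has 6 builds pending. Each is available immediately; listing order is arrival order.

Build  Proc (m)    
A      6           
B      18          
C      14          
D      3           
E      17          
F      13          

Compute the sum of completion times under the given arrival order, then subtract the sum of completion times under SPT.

44

FIFO (arrival order): A B C D E F.
A: 0→6
B: 6→24
C: 24→38
D: 38→41
E: 41→58
F: 58→71
Sum = 6+24+38+41+58+71 = 238.
SPT (increasing processing time): D A F C E B.
D: 0→3
A: 3→9
F: 9→22
C: 22→36
E: 36→53
B: 53→71
Sum = 3+9+22+36+53+71 = 194.
Difference = 238 − 194 = 44.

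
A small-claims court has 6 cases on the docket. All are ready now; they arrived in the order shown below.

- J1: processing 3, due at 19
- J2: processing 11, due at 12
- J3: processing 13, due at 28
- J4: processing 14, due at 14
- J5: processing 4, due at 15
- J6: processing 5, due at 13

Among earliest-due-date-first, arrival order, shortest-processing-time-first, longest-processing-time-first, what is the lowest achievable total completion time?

EDD (increasing due date): J2 J6 J4 J5 J1 J3.
J2: 0→11
J6: 11→16
J4: 16→30
J5: 30→34
J1: 34→37
J3: 37→50
Sum = 11+16+30+34+37+50 = 178.
FIFO (arrival order): J1 J2 J3 J4 J5 J6.
J1: 0→3
J2: 3→14
J3: 14→27
J4: 27→41
J5: 41→45
J6: 45→50
Sum = 3+14+27+41+45+50 = 180.
SPT (increasing processing time): J1 J5 J6 J2 J3 J4.
J1: 0→3
J5: 3→7
J6: 7→12
J2: 12→23
J3: 23→36
J4: 36→50
Sum = 3+7+12+23+36+50 = 131.
LPT (decreasing processing time): J4 J3 J2 J6 J5 J1.
J4: 0→14
J3: 14→27
J2: 27→38
J6: 38→43
J5: 43→47
J1: 47→50
Sum = 14+27+38+43+47+50 = 219.
EDD 178, FIFO 180, SPT 131, LPT 219 → minimum 131.

131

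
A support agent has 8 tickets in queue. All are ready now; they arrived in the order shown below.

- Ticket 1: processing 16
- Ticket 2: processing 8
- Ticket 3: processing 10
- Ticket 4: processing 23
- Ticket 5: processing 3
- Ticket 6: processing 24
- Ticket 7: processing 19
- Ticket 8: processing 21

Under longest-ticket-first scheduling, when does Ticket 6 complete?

LPT (decreasing processing time): Ticket 6 Ticket 4 Ticket 8 Ticket 7 Ticket 1 Ticket 3 Ticket 2 Ticket 5.
Ticket 6: 0→24

24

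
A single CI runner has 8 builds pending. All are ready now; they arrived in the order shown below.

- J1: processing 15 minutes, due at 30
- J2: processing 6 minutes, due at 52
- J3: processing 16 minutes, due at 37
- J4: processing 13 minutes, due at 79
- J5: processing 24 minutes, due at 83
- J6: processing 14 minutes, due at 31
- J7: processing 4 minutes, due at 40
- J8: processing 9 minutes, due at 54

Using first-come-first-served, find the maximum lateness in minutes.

FIFO (arrival order): J1 J2 J3 J4 J5 J6 J7 J8.
J1: 0→15, due 30, lateness -15
J2: 15→21, due 52, lateness -31
J3: 21→37, due 37, lateness 0
J4: 37→50, due 79, lateness -29
J5: 50→74, due 83, lateness -9
J6: 74→88, due 31, lateness 57
J7: 88→92, due 40, lateness 52
J8: 92→101, due 54, lateness 47
Maximum = 57.

57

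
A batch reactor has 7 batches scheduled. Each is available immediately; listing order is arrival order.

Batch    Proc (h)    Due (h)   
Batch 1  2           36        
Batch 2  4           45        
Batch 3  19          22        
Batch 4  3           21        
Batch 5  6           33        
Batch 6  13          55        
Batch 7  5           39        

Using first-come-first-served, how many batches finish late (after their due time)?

FIFO (arrival order): Batch 1 Batch 2 Batch 3 Batch 4 Batch 5 Batch 6 Batch 7.
Batch 1: 0→2, due 36, tardiness 0
Batch 2: 2→6, due 45, tardiness 0
Batch 3: 6→25, due 22, tardiness 3
Batch 4: 25→28, due 21, tardiness 7
Batch 5: 28→34, due 33, tardiness 1
Batch 6: 34→47, due 55, tardiness 0
Batch 7: 47→52, due 39, tardiness 13
Late batches: 4.

4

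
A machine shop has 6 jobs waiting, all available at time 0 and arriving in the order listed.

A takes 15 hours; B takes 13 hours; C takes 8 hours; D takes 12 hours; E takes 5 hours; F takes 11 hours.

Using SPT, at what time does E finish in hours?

5

SPT (increasing processing time): E C F D B A.
E: 0→5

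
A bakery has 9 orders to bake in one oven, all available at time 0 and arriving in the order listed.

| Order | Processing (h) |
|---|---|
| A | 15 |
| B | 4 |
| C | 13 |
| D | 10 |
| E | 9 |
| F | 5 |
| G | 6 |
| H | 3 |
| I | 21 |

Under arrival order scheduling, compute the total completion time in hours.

FIFO (arrival order): A B C D E F G H I.
A: 0→15
B: 15→19
C: 19→32
D: 32→42
E: 42→51
F: 51→56
G: 56→62
H: 62→65
I: 65→86
Sum = 15+19+32+42+51+56+62+65+86 = 428.

428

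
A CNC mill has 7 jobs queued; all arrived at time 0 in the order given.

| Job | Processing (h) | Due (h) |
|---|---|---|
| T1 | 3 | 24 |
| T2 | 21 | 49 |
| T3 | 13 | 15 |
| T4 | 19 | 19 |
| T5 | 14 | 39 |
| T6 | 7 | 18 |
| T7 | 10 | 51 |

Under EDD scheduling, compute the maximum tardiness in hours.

EDD (increasing due date): T3 T6 T4 T1 T5 T2 T7.
T3: 0→13, due 15, tardiness 0
T6: 13→20, due 18, tardiness 2
T4: 20→39, due 19, tardiness 20
T1: 39→42, due 24, tardiness 18
T5: 42→56, due 39, tardiness 17
T2: 56→77, due 49, tardiness 28
T7: 77→87, due 51, tardiness 36
Maximum = 36.

36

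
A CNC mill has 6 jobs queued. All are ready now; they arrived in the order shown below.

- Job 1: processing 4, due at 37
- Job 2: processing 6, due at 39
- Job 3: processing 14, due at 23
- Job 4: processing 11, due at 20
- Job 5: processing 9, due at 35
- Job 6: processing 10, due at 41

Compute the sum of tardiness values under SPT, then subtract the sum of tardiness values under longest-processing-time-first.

9

SPT (increasing processing time): Job 1 Job 2 Job 5 Job 6 Job 4 Job 3.
Job 1: 0→4, due 37, tardiness 0
Job 2: 4→10, due 39, tardiness 0
Job 5: 10→19, due 35, tardiness 0
Job 6: 19→29, due 41, tardiness 0
Job 4: 29→40, due 20, tardiness 20
Job 3: 40→54, due 23, tardiness 31
Sum = 0+0+0+0+20+31 = 51.
LPT (decreasing processing time): Job 3 Job 4 Job 6 Job 5 Job 2 Job 1.
Job 3: 0→14, due 23, tardiness 0
Job 4: 14→25, due 20, tardiness 5
Job 6: 25→35, due 41, tardiness 0
Job 5: 35→44, due 35, tardiness 9
Job 2: 44→50, due 39, tardiness 11
Job 1: 50→54, due 37, tardiness 17
Sum = 0+5+0+9+11+17 = 42.
Difference = 51 − 42 = 9.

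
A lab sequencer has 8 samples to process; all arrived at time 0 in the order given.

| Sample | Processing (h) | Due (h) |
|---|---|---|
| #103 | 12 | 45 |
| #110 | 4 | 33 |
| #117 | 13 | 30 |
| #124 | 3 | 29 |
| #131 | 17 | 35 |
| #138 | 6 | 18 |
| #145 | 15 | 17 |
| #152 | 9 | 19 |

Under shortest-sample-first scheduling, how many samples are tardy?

4

SPT (increasing processing time): #124 #110 #138 #152 #103 #117 #145 #131.
#124: 0→3, due 29, tardiness 0
#110: 3→7, due 33, tardiness 0
#138: 7→13, due 18, tardiness 0
#152: 13→22, due 19, tardiness 3
#103: 22→34, due 45, tardiness 0
#117: 34→47, due 30, tardiness 17
#145: 47→62, due 17, tardiness 45
#131: 62→79, due 35, tardiness 44
Late samples: 4.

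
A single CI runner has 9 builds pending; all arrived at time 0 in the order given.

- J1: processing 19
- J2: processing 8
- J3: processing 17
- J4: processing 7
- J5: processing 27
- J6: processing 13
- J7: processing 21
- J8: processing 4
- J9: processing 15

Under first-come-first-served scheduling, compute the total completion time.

669

FIFO (arrival order): J1 J2 J3 J4 J5 J6 J7 J8 J9.
J1: 0→19
J2: 19→27
J3: 27→44
J4: 44→51
J5: 51→78
J6: 78→91
J7: 91→112
J8: 112→116
J9: 116→131
Sum = 19+27+44+51+78+91+112+116+131 = 669.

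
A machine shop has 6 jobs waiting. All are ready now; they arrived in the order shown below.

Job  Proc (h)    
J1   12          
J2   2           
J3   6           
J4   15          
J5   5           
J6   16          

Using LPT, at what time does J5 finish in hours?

LPT (decreasing processing time): J6 J4 J1 J3 J5 J2.
J6: 0→16
J4: 16→31
J1: 31→43
J3: 43→49
J5: 49→54

54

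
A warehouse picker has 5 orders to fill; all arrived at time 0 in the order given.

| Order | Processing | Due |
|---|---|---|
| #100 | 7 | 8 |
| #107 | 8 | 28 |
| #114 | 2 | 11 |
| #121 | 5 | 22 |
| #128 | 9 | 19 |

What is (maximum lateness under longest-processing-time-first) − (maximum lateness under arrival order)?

8

LPT (decreasing processing time): #128 #107 #100 #121 #114.
#128: 0→9, due 19, lateness -10
#107: 9→17, due 28, lateness -11
#100: 17→24, due 8, lateness 16
#121: 24→29, due 22, lateness 7
#114: 29→31, due 11, lateness 20
Maximum = 20.
FIFO (arrival order): #100 #107 #114 #121 #128.
#100: 0→7, due 8, lateness -1
#107: 7→15, due 28, lateness -13
#114: 15→17, due 11, lateness 6
#121: 17→22, due 22, lateness 0
#128: 22→31, due 19, lateness 12
Maximum = 12.
Difference = 20 − 12 = 8.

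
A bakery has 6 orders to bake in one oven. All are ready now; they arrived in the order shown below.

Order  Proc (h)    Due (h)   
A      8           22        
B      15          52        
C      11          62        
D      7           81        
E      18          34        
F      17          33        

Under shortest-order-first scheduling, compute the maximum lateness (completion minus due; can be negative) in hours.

SPT (increasing processing time): D A C B F E.
D: 0→7, due 81, lateness -74
A: 7→15, due 22, lateness -7
C: 15→26, due 62, lateness -36
B: 26→41, due 52, lateness -11
F: 41→58, due 33, lateness 25
E: 58→76, due 34, lateness 42
Maximum = 42.

42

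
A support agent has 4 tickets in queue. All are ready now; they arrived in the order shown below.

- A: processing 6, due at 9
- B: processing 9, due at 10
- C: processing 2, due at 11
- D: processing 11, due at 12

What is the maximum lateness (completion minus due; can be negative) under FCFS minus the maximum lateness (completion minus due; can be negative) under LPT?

-1

FIFO (arrival order): A B C D.
A: 0→6, due 9, lateness -3
B: 6→15, due 10, lateness 5
C: 15→17, due 11, lateness 6
D: 17→28, due 12, lateness 16
Maximum = 16.
LPT (decreasing processing time): D B A C.
D: 0→11, due 12, lateness -1
B: 11→20, due 10, lateness 10
A: 20→26, due 9, lateness 17
C: 26→28, due 11, lateness 17
Maximum = 17.
Difference = 16 − 17 = -1.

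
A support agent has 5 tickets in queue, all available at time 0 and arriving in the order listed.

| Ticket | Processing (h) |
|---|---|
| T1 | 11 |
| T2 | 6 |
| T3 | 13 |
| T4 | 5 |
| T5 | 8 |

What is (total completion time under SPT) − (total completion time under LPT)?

-42

SPT (increasing processing time): T4 T2 T5 T1 T3.
T4: 0→5
T2: 5→11
T5: 11→19
T1: 19→30
T3: 30→43
Sum = 5+11+19+30+43 = 108.
LPT (decreasing processing time): T3 T1 T5 T2 T4.
T3: 0→13
T1: 13→24
T5: 24→32
T2: 32→38
T4: 38→43
Sum = 13+24+32+38+43 = 150.
Difference = 108 − 150 = -42.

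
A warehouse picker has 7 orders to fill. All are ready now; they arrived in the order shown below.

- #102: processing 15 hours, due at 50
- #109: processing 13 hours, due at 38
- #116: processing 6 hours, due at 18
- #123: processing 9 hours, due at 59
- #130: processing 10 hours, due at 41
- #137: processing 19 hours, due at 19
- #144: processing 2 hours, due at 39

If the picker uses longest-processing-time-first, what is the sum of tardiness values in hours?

121

LPT (decreasing processing time): #137 #102 #109 #130 #123 #116 #144.
#137: 0→19, due 19, tardiness 0
#102: 19→34, due 50, tardiness 0
#109: 34→47, due 38, tardiness 9
#130: 47→57, due 41, tardiness 16
#123: 57→66, due 59, tardiness 7
#116: 66→72, due 18, tardiness 54
#144: 72→74, due 39, tardiness 35
Sum = 0+0+9+16+7+54+35 = 121.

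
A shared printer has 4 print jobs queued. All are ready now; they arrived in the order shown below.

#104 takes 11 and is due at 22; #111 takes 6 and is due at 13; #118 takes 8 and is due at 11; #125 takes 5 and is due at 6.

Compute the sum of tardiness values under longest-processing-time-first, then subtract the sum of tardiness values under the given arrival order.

LPT (decreasing processing time): #104 #118 #111 #125.
#104: 0→11, due 22, tardiness 0
#118: 11→19, due 11, tardiness 8
#111: 19→25, due 13, tardiness 12
#125: 25→30, due 6, tardiness 24
Sum = 0+8+12+24 = 44.
FIFO (arrival order): #104 #111 #118 #125.
#104: 0→11, due 22, tardiness 0
#111: 11→17, due 13, tardiness 4
#118: 17→25, due 11, tardiness 14
#125: 25→30, due 6, tardiness 24
Sum = 0+4+14+24 = 42.
Difference = 44 − 42 = 2.

2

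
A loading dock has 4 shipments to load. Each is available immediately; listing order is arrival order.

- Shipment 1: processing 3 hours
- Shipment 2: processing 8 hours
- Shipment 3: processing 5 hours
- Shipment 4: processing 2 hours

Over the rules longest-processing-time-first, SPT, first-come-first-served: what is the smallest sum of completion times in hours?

LPT (decreasing processing time): Shipment 2 Shipment 3 Shipment 1 Shipment 4.
Shipment 2: 0→8
Shipment 3: 8→13
Shipment 1: 13→16
Shipment 4: 16→18
Sum = 8+13+16+18 = 55.
SPT (increasing processing time): Shipment 4 Shipment 1 Shipment 3 Shipment 2.
Shipment 4: 0→2
Shipment 1: 2→5
Shipment 3: 5→10
Shipment 2: 10→18
Sum = 2+5+10+18 = 35.
FIFO (arrival order): Shipment 1 Shipment 2 Shipment 3 Shipment 4.
Shipment 1: 0→3
Shipment 2: 3→11
Shipment 3: 11→16
Shipment 4: 16→18
Sum = 3+11+16+18 = 48.
LPT 55, SPT 35, FIFO 48 → minimum 35.

35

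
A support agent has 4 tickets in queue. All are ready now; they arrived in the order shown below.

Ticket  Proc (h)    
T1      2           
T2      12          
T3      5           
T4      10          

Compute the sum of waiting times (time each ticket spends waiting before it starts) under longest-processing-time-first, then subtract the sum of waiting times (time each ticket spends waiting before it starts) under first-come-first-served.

26

LPT (decreasing processing time): T2 T4 T3 T1.
T2: waits 0, runs 0→12
T4: waits 12, runs 12→22
T3: waits 22, runs 22→27
T1: waits 27, runs 27→29
Sum = 0+12+22+27 = 61.
FIFO (arrival order): T1 T2 T3 T4.
T1: waits 0, runs 0→2
T2: waits 2, runs 2→14
T3: waits 14, runs 14→19
T4: waits 19, runs 19→29
Sum = 0+2+14+19 = 35.
Difference = 61 − 35 = 26.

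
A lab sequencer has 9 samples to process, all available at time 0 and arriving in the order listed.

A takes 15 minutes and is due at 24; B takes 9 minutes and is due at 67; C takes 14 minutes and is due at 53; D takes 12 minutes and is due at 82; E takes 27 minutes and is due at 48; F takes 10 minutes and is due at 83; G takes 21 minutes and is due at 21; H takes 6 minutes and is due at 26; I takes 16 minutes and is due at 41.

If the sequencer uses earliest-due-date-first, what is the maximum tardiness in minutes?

47

EDD (increasing due date): G A H I E C B D F.
G: 0→21, due 21, tardiness 0
A: 21→36, due 24, tardiness 12
H: 36→42, due 26, tardiness 16
I: 42→58, due 41, tardiness 17
E: 58→85, due 48, tardiness 37
C: 85→99, due 53, tardiness 46
B: 99→108, due 67, tardiness 41
D: 108→120, due 82, tardiness 38
F: 120→130, due 83, tardiness 47
Maximum = 47.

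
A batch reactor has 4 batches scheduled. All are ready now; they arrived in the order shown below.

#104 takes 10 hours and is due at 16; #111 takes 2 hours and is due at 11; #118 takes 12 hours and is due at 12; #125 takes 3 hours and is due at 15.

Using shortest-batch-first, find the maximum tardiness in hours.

SPT (increasing processing time): #111 #125 #104 #118.
#111: 0→2, due 11, tardiness 0
#125: 2→5, due 15, tardiness 0
#104: 5→15, due 16, tardiness 0
#118: 15→27, due 12, tardiness 15
Maximum = 15.

15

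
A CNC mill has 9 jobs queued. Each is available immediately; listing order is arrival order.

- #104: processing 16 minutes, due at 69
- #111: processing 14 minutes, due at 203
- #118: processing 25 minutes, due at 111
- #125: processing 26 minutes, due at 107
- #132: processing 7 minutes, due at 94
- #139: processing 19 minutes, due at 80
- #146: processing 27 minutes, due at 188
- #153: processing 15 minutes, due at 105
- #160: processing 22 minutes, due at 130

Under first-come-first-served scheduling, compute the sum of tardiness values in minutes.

FIFO (arrival order): #104 #111 #118 #125 #132 #139 #146 #153 #160.
#104: 0→16, due 69, tardiness 0
#111: 16→30, due 203, tardiness 0
#118: 30→55, due 111, tardiness 0
#125: 55→81, due 107, tardiness 0
#132: 81→88, due 94, tardiness 0
#139: 88→107, due 80, tardiness 27
#146: 107→134, due 188, tardiness 0
#153: 134→149, due 105, tardiness 44
#160: 149→171, due 130, tardiness 41
Sum = 0+0+0+0+0+27+0+44+41 = 112.

112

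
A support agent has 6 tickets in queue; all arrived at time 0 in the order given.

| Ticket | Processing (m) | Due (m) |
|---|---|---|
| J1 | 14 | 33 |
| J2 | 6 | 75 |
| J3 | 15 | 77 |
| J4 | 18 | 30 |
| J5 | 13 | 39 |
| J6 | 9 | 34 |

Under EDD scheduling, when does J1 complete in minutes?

32

EDD (increasing due date): J4 J1 J6 J5 J2 J3.
J4: 0→18
J1: 18→32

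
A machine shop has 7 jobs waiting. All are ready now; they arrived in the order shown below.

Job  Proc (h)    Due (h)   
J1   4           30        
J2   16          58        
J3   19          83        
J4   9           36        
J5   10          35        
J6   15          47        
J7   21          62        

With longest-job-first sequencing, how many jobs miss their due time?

LPT (decreasing processing time): J7 J3 J2 J6 J5 J4 J1.
J7: 0→21, due 62, tardiness 0
J3: 21→40, due 83, tardiness 0
J2: 40→56, due 58, tardiness 0
J6: 56→71, due 47, tardiness 24
J5: 71→81, due 35, tardiness 46
J4: 81→90, due 36, tardiness 54
J1: 90→94, due 30, tardiness 64
Late jobs: 4.

4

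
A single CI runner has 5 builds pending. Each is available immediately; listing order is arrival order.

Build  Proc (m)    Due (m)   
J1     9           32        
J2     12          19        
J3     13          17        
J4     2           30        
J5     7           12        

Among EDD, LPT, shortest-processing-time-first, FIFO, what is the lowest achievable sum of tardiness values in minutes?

31

EDD (increasing due date): J5 J3 J2 J4 J1.
J5: 0→7, due 12, tardiness 0
J3: 7→20, due 17, tardiness 3
J2: 20→32, due 19, tardiness 13
J4: 32→34, due 30, tardiness 4
J1: 34→43, due 32, tardiness 11
Sum = 0+3+13+4+11 = 31.
LPT (decreasing processing time): J3 J2 J1 J5 J4.
J3: 0→13, due 17, tardiness 0
J2: 13→25, due 19, tardiness 6
J1: 25→34, due 32, tardiness 2
J5: 34→41, due 12, tardiness 29
J4: 41→43, due 30, tardiness 13
Sum = 0+6+2+29+13 = 50.
SPT (increasing processing time): J4 J5 J1 J2 J3.
J4: 0→2, due 30, tardiness 0
J5: 2→9, due 12, tardiness 0
J1: 9→18, due 32, tardiness 0
J2: 18→30, due 19, tardiness 11
J3: 30→43, due 17, tardiness 26
Sum = 0+0+0+11+26 = 37.
FIFO (arrival order): J1 J2 J3 J4 J5.
J1: 0→9, due 32, tardiness 0
J2: 9→21, due 19, tardiness 2
J3: 21→34, due 17, tardiness 17
J4: 34→36, due 30, tardiness 6
J5: 36→43, due 12, tardiness 31
Sum = 0+2+17+6+31 = 56.
EDD 31, LPT 50, SPT 37, FIFO 56 → minimum 31.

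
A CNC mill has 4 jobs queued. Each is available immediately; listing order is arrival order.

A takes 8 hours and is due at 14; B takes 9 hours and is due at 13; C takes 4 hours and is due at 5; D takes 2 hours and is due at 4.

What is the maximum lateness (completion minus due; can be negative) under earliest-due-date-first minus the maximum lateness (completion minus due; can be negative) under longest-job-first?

-10

EDD (increasing due date): D C B A.
D: 0→2, due 4, lateness -2
C: 2→6, due 5, lateness 1
B: 6→15, due 13, lateness 2
A: 15→23, due 14, lateness 9
Maximum = 9.
LPT (decreasing processing time): B A C D.
B: 0→9, due 13, lateness -4
A: 9→17, due 14, lateness 3
C: 17→21, due 5, lateness 16
D: 21→23, due 4, lateness 19
Maximum = 19.
Difference = 9 − 19 = -10.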